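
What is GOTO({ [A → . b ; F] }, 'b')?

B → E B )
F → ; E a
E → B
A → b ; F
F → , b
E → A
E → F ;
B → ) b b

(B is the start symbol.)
GOTO(I, 'b') = CLOSURE({ [A → αX.β] : [A → α.Xβ] ∈ I, X = 'b' })

Items with dot before 'b', with the dot advanced:
  [A → . b ; F] → [A → b . ; F]
Closure adds nothing (no advanced item has the dot before a non-terminal).

GOTO = { [A → b . ; F] }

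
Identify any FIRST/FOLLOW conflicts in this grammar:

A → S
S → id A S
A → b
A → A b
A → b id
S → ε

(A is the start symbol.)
Yes. A → b with FOLLOW(A) on { 'b' }; A → A b with FOLLOW(A) on { 'b', 'id' }; A → b id with FOLLOW(A) on { 'b' }; S → id A S with FOLLOW(S) on { 'id' }

Nullable non-terminals: A, S.
FIRST sets used below: FIRST(S) = { 'id', ε }, FIRST(A) = { 'b', 'id', ε }

A: nullable alternative(s) A → S; FOLLOW(A) = { $, 'b', 'id' }
  A → S: FIRST \ {ε} = { 'id' } — this is the only nullable alternative, skip
  A → b: FIRST \ {ε} = { 'b' } — overlaps FOLLOW(A) on { 'b' }: CONFLICT
  A → A b: FIRST \ {ε} = { 'b', 'id' } — overlaps FOLLOW(A) on { 'b', 'id' }: CONFLICT
  A → b id: FIRST \ {ε} = { 'b' } — overlaps FOLLOW(A) on { 'b' }: CONFLICT

S: nullable alternative(s) S → ε; FOLLOW(S) = { $, 'b', 'id' }
  S → id A S: FIRST \ {ε} = { 'id' } — overlaps FOLLOW(S) on { 'id' }: CONFLICT
  S → ε: FIRST \ {ε} = { } — this is the only nullable alternative, skip

So the grammar has 4 FIRST/FOLLOW conflicts (marked CONFLICT above).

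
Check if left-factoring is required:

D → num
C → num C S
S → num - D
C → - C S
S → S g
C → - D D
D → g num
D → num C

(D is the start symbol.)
Left-factoring is needed when two productions for the same non-terminal
share a common prefix on the right-hand side.

Productions for D:
  D → num
  D → g num
  D → num C
Productions for C:
  C → num C S
  C → - C S
  C → - D D
Productions for S:
  S → num - D
  S → S g

Found common prefix 'num' in productions for D
Found common prefix '-' in productions for C

Answer: Yes, D has productions with common prefix 'num'; C has productions with common prefix '-'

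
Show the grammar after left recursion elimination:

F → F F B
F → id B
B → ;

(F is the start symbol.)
F is directly left-recursive. The standard transformation for
  A → A α₁ | ... | A α_m | β₁ | ... | β_n
is
  A  → β₁ A' | ... | β_n A'
  A' → α₁ A' | ... | α_m A' | ε

F → id B becomes F → id B F'
F → F F B becomes F' → F B F'
Add F' → ε

Productions for other non-terminals are unchanged:
  B → ;

Resulting grammar:
F → id B F'
F' → F B F'
F' → ε
B → ;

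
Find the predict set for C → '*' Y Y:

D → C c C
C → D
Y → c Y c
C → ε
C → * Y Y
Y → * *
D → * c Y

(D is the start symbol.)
{ '*' }

PREDICT(C → '*' Y Y) = (FIRST(RHS) \ {ε}) ∪ (FOLLOW(C) if ε ∈ FIRST(RHS), i.e. RHS ⇒* ε)
FIRST('*' Y Y) = { '*' }
ε ∉ FIRST('*' Y Y), so FOLLOW(C) is not added.
PREDICT(C → '*' Y Y) = { '*' }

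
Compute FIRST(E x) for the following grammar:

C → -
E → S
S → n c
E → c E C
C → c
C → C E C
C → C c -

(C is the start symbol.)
FIRST sets of the non-terminals involved (from the grammar, by fixed-point iteration):
  FIRST(E) = { 'c', 'n' }

To compute FIRST(E x), process the symbols left to right:
Symbol E is a non-terminal. Add FIRST(E) \ {ε} = { 'c', 'n' }
E is not nullable (ε ∉ FIRST(E)), so stop here.
FIRST(E x) = { 'c', 'n' }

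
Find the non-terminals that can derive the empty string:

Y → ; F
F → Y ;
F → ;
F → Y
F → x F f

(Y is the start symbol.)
A non-terminal is nullable if it can derive ε (the empty string): either it has an ε-production, or it has a production whose right-hand side consists entirely of nullable non-terminals.

There are no ε-productions, so no non-terminal can derive ε.
No non-terminals are nullable.

Answer: None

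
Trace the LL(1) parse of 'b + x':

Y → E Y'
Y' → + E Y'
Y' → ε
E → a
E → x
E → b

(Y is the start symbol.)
Stack is shown with the top on the left.

Stack     Input    Action
-------------------------
Y $       b + x $  output Y → E Y'
E Y' $    b + x $  output E → b
b Y' $    b + x $  match 'b'
Y' $      + x $    output Y' → + E Y'
+ E Y' $  + x $    match '+'
E Y' $    x $      output E → x
x Y' $    x $      match 'x'
Y' $      $        output Y' → ε
$         $        accept

The string is accepted.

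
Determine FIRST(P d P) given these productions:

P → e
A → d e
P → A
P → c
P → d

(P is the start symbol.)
{ 'c', 'd', 'e' }

FIRST sets of the non-terminals involved (from the grammar, by fixed-point iteration):
  FIRST(P) = { 'c', 'd', 'e' }

To compute FIRST(P d P), process the symbols left to right:
Symbol P is a non-terminal. Add FIRST(P) \ {ε} = { 'c', 'd', 'e' }
P is not nullable (ε ∉ FIRST(P)), so stop here.
FIRST(P d P) = { 'c', 'd', 'e' }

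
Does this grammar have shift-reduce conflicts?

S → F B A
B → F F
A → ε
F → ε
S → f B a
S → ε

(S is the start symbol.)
A shift-reduce conflict occurs when an LR(0) state has both:
  - a complete (reduce) item [A → α .] (dot at the end), and
  - a shift item [B → β . c γ] (dot before a terminal).

Augment with S' → S and build the canonical LR(0) collection (I0 = CLOSURE({[S' → . S]}), then GOTO on every symbol after a dot until no new states appear). It has 10 states:
  I0: { [F → .], [S → . F B A], [S → . f B a], [S → .], [S' → . S] }  — shift, 2 reduces
  I1: { [B → . F F], [F → .], [S → F . B A] }  — reduce
  I2: { [S' → S .] }  — accept
  I3: { [B → . F F], [F → .], [S → f . B a] }  — reduce
  I4: { [S → f B . a] }  — shift
  I5: { [B → F . F], [F → .] }  — reduce
  I6: { [B → F F .] }  — reduce
  I7: { [S → f B a .] }  — reduce
  I8: { [A → .], [S → F B . A] }  — reduce
  I9: { [S → F B A .] }  — reduce

I0 contains reduce items [F → .], [S → .] and shift item [S → . f B a] — shift-reduce conflict.

Answer: Yes — I0: [F → .] vs [S → . f B a]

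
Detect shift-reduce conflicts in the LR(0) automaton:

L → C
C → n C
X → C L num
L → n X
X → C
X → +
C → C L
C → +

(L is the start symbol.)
Yes — I2: [L → C .] vs [C → . +]; I6: [C → n C .] vs [C → . +]; I9: [C → n C .] vs [C → . +]; I11: [C → C L .] vs [X → C L . num]

A shift-reduce conflict occurs when an LR(0) state has both:
  - a complete (reduce) item [A → α .] (dot at the end), and
  - a shift item [B → β . c γ] (dot before a terminal).

Augment with L' → L and build the canonical LR(0) collection (I0 = CLOSURE({[L' → . L]}), then GOTO on every symbol after a dot until no new states appear). It has 13 states:
  I0: { [C → . +], [C → . C L], [C → . n C], [L → . C], [L → . n X], [L' → . L] }  — shift
  I1: { [C → + .] }  — reduce
  I2: { [C → . +], [C → . C L], [C → . n C], [C → C . L], [L → . C], [L → . n X], [L → C .] }  — shift, reduce
  I3: { [L' → L .] }  — accept
  I4: { [C → . +], [C → . C L], [C → . n C], [C → n . C], [L → n . X], [X → . +], [X → . C L num], [X → . C] }  — shift
  I5: { [C → + .], [X → + .] }  — 2 reduces
  I6: { [C → . +], [C → . C L], [C → . n C], [C → C . L], [C → n C .], [L → . C], [L → . n X], [X → C . L num], [X → C .] }  — shift, 2 reduces
  I7: { [L → n X .] }  — reduce
  I8: { [C → . +], [C → . C L], [C → . n C], [C → n . C] }  — shift
  I9: { [C → . +], [C → . C L], [C → . n C], [C → C . L], [C → n C .], [L → . C], [L → . n X] }  — shift, reduce
  I10: { [C → C L .] }  — reduce
  I11: { [C → C L .], [X → C L . num] }  — shift, reduce
  I12: { [X → C L num .] }  — reduce

I2 contains reduce item [L → C .] and shift items [C → . +], [C → . n C], [L → . n X] — shift-reduce conflict.
I6 contains reduce items [C → n C .], [X → C .] and shift items [C → . +], [C → . n C], [L → . n X] — shift-reduce conflict.
I9 contains reduce item [C → n C .] and shift items [C → . +], [C → . n C], [L → . n X] — shift-reduce conflict.
I11 contains reduce item [C → C L .] and shift item [X → C L . num] — shift-reduce conflict.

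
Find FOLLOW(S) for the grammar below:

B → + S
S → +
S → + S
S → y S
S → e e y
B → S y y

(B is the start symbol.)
To compute FOLLOW(S), find every occurrence of S on a right-hand side N → α S β: add FIRST(β) \ {ε}, and if β is empty or nullable also add FOLLOW(N). Iterate to a fixed point.

In B → + S: S is at the end, add FOLLOW(B)
In S → + S: S is at the end; this adds FOLLOW(S) to itself — nothing new
In S → y S: S is at the end; this adds FOLLOW(S) to itself — nothing new
In B → S y y: S is followed by y y, add FIRST(y y) \ {ε} = { 'y' }

The FOLLOW sets referred to above (computed the same way, to a fixed point):
  FOLLOW(B) = { $ }

Taking the union: FOLLOW(S) = { $, 'y' }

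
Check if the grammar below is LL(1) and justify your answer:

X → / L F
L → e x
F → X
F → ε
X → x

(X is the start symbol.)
Yes, the grammar is LL(1).

A grammar is LL(1) if for each non-terminal N with multiple productions, the predict sets of those productions are pairwise disjoint, where PREDICT(N → α) = (FIRST(α) \ {ε}) ∪ (FOLLOW(N) if α ⇒* ε).

Relevant sets:
  FIRST(X) = { '/', 'x' }
  FOLLOW(F) = { $ }

For X:
  PREDICT(X → '/' L F) = { '/' }
  PREDICT(X → x) = { 'x' }
For F:
  PREDICT(F → X) = { '/', 'x' }
  PREDICT(F → ε) = { $ }
L has a single production, so nothing to check there.

All predict sets are disjoint. The grammar IS LL(1).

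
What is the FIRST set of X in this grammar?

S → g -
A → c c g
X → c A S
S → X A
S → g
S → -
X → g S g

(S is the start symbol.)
To compute FIRST(X), examine every production with X on the left-hand side, reading each right-hand side left to right until a non-nullable symbol is reached.

From X → c A S:
  - c is a terminal: add 'c' and stop
From X → g S g:
  - g is a terminal: add 'g' and stop

Collecting: FIRST(X) = { 'c', 'g' }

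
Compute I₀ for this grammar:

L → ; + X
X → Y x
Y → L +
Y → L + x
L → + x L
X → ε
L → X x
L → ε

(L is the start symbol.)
First, augment the grammar with L' → L
I₀ = CLOSURE({ [L' → . L] }):
  [L' → . L] has the dot before L: add [L → . ; + X], [L → . + x L], [L → . X x], [L → .]
  [L → . X x] has the dot before X: add [X → . Y x], [X → .]
  [X → . Y x] has the dot before Y: add [Y → . L +], [Y → . L + x]
No further items can be added.

I₀ = { [L → . + x L], [L → . ; + X], [L → . X x], [L → .], [L' → . L], [X → . Y x], [X → .], [Y → . L + x], [Y → . L +] }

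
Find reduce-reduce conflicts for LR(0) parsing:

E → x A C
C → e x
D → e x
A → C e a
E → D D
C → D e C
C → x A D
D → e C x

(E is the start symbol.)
A reduce-reduce conflict occurs when an LR(0) state has two complete items [A → α .] and [B → β .] — both call for a reduction, and with no lookahead the parser cannot choose between them.

Augment with E' → E and build the canonical LR(0) collection (I0 = CLOSURE({[E' → . E]}), then GOTO on every symbol after a dot until no new states appear). It has 22 states:
  I0: { [D → . e C x], [D → . e x], [E → . D D], [E → . x A C], [E' → . E] }  — shift
  I1: { [D → . e C x], [D → . e x], [E → D . D] }  — shift
  I2: { [E' → E .] }  — accept
  I3: { [C → . D e C], [C → . e x], [C → . x A D], [D → . e C x], [D → . e x], [D → e . C x], [D → e . x] }  — shift
  I4: { [A → . C e a], [C → . D e C], [C → . e x], [C → . x A D], [D → . e C x], [D → . e x], [E → x . A C] }  — shift
  I5: { [C → . D e C], [C → . e x], [C → . x A D], [D → . e C x], [D → . e x], [E → x A . C] }  — shift
  I6: { [A → C . e a] }  — shift
  I7: { [C → D . e C] }  — shift
  I8: { [C → . D e C], [C → . e x], [C → . x A D], [C → e . x], [D → . e C x], [D → . e x], [D → e . C x], [D → e . x] }  — shift
  I9: { [A → . C e a], [C → . D e C], [C → . e x], [C → . x A D], [C → x . A D], [D → . e C x], [D → . e x] }  — shift
  I10: { [C → x A . D], [D → . e C x], [D → . e x] }  — shift
  I11: { [C → x A D .] }  — reduce
  I12: { [D → e C . x] }  — shift
  I13: { [A → . C e a], [C → . D e C], [C → . e x], [C → . x A D], [C → e x .], [C → x . A D], [D → . e C x], [D → . e x], [D → e x .] }  — shift, 2 reduces
  I14: { [D → e C x .] }  — reduce
  I15: { [C → . D e C], [C → . e x], [C → . x A D], [C → D e . C], [D → . e C x], [D → . e x] }  — shift
  I16: { [C → D e C .] }  — reduce
  I17: { [A → C e . a] }  — shift
  I18: { [A → C e a .] }  — reduce
  I19: { [E → x A C .] }  — reduce
  I20: { [A → . C e a], [C → . D e C], [C → . e x], [C → . x A D], [C → x . A D], [D → . e C x], [D → . e x], [D → e x .] }  — shift, reduce
  I21: { [E → D D .] }  — reduce

I13 contains complete items [C → e x .], [D → e x .] — reduce-reduce conflict.

Answer: Yes — I13: [C → e x .] vs [D → e x .]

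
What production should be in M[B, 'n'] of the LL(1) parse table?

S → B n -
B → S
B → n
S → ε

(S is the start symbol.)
B → S, B → n

To find M[B, 'n'], we find productions for B where 'n' is in the predict set (PREDICT(N → α) = (FIRST(α) \ {ε}) ∪ (FOLLOW(N) if α ⇒* ε)).

Relevant sets:
  FIRST(S) = { 'n', ε }
  FOLLOW(B) = { 'n' }

B → S: PREDICT = { 'n' }
  'n' is in predict set, so this production goes in M[B, 'n']
B → n: PREDICT = { 'n' }
  'n' is in predict set, so this production goes in M[B, 'n']

M[B, 'n'] = B → S, B → n  (a multiply-defined cell — the grammar is not LL(1))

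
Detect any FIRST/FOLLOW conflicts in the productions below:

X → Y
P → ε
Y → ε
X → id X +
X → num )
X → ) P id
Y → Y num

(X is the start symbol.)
A FIRST/FOLLOW conflict occurs when a non-terminal N has a nullable alternative N → β (β ⇒* ε) and another alternative N → α with FIRST(α) ∩ FOLLOW(N) ≠ ∅: on such a lookahead the parser cannot decide between expanding α and letting N vanish via β.

Nullable non-terminals: P, X, Y.
FIRST sets used below: FIRST(Y) = { 'num', ε }
P has a nullable alternative but only one production, so nothing to check.

X: nullable alternative(s) X → Y; FOLLOW(X) = { $, '+' }
  X → Y: FIRST \ {ε} = { 'num' } — this is the only nullable alternative, skip
  X → id X +: FIRST \ {ε} = { 'id' } — disjoint from FOLLOW(X)
  X → num ): FIRST \ {ε} = { 'num' } — disjoint from FOLLOW(X)
  X → ) P id: FIRST \ {ε} = { ')' } — disjoint from FOLLOW(X)

Y: nullable alternative(s) Y → ε; FOLLOW(Y) = { $, '+', 'num' }
  Y → ε: FIRST \ {ε} = { } — this is the only nullable alternative, skip
  Y → Y num: FIRST \ {ε} = { 'num' } — overlaps FOLLOW(Y) on { 'num' }: CONFLICT

So the grammar has 1 FIRST/FOLLOW conflict (marked CONFLICT above).

Answer: Yes. Y → Y num with FOLLOW(Y) on { 'num' }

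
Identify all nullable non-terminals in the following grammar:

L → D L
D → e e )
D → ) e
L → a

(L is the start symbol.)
A non-terminal is nullable if it can derive ε (the empty string): either it has an ε-production, or it has a production whose right-hand side consists entirely of nullable non-terminals.

There are no ε-productions, so no non-terminal can derive ε.
No non-terminals are nullable.

Answer: None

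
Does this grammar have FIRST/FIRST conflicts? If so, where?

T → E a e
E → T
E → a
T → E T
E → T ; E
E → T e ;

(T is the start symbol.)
FIRST sets of the non-terminals at (or reachable through a nullable prefix from) the front of some alternative:
  FIRST(E) = { 'a' }
  FIRST(T) = { 'a' }

Productions for T:
  T → E a e: FIRST = { 'a' }
  T → E T: FIRST = { 'a' }
Productions for E:
  E → T: FIRST = { 'a' }
  E → a: FIRST = { 'a' }
  E → T ; E: FIRST = { 'a' }
  E → T e ;: FIRST = { 'a' }

Conflict for T: T → E a e and T → E T
  Overlap: { 'a' }
Conflict for E: E → T and E → a
  Overlap: { 'a' }
Conflict for E: E → T and E → T ; E
  Overlap: { 'a' }
Conflict for E: E → T and E → T e ;
  Overlap: { 'a' }
Conflict for E: E → a and E → T ; E
  Overlap: { 'a' }
Conflict for E: E → a and E → T e ;
  Overlap: { 'a' }
Conflict for E: E → T ; E and E → T e ;
  Overlap: { 'a' }

Answer: Yes. T → E a e / T → E T on { 'a' }; E → T / E → a on { 'a' }; E → T / E → T ';' E on { 'a' }; E → T / E → T e ';' on { 'a' }; E → a / E → T ';' E on { 'a' }; E → a / E → T e ';' on { 'a' }; E → T ';' E / E → T e ';' on { 'a' }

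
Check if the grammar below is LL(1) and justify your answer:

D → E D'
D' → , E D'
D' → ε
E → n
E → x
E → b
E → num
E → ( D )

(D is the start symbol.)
Yes, the grammar is LL(1).

Relevant sets:
  FOLLOW(D') = { $, ')' }

For D':
  PREDICT(D' → ',' E D') = { ',' }
  PREDICT(D' → ε) = { $, ')' }
For E:
  PREDICT(E → n) = { 'n' }
  PREDICT(E → x) = { 'x' }
  PREDICT(E → b) = { 'b' }
  PREDICT(E → num) = { 'num' }
  PREDICT(E → '(' D ')') = { '(' }
D has a single production, so nothing to check there.

All predict sets are disjoint. The grammar IS LL(1).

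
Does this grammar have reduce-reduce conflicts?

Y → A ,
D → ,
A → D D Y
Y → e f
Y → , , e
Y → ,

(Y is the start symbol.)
A reduce-reduce conflict occurs when an LR(0) state has two complete items [A → α .] and [B → β .] — both call for a reduction, and with no lookahead the parser cannot choose between them.

Augment with Y' → Y and build the canonical LR(0) collection (I0 = CLOSURE({[Y' → . Y]}), then GOTO on every symbol after a dot until no new states appear). It has 13 states:
  I0: { [A → . D D Y], [D → . ,], [Y → . , , e], [Y → . ,], [Y → . A ,], [Y → . e f], [Y' → . Y] }  — shift
  I1: { [D → , .], [Y → , . , e], [Y → , .] }  — shift, 2 reduces
  I2: { [Y → A . ,] }  — shift
  I3: { [A → D . D Y], [D → . ,] }  — shift
  I4: { [Y' → Y .] }  — accept
  I5: { [Y → e . f] }  — shift
  I6: { [Y → e f .] }  — reduce
  I7: { [D → , .] }  — reduce
  I8: { [A → . D D Y], [A → D D . Y], [D → . ,], [Y → . , , e], [Y → . ,], [Y → . A ,], [Y → . e f] }  — shift
  I9: { [A → D D Y .] }  — reduce
  I10: { [Y → A , .] }  — reduce
  I11: { [Y → , , . e] }  — shift
  I12: { [Y → , , e .] }  — reduce

I1 contains complete items [D → , .], [Y → , .] — reduce-reduce conflict.

Answer: Yes — I1: [D → , .] vs [Y → , .]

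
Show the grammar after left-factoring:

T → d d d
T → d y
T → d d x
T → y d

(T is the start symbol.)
Left-factoring transforms A → αβ₁ | αβ₂ into A → αA' and A' → β₁ | β₂
(α is the longest common prefix among the alternatives). Repeat until
no nonterminal has two alternatives with a common prefix.

Round 1: T has alternatives sharing prefix 'd'. Introduce T': T → d T'
  Add: T' → d d
  Add: T' → y
  Add: T' → d x

Round 2: T' has alternatives sharing prefix 'd'. Introduce T'': T' → d T''
  Add: T'' → d
  Add: T'' → x

No remaining common prefixes — done.

Resulting grammar:
T → d T'
T' → d T''
T'' → d
T'' → x
T' → y
T → y d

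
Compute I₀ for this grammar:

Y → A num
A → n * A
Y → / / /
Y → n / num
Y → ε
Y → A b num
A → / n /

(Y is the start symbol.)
First, augment the grammar with Y' → Y
I₀ = CLOSURE({ [Y' → . Y] }):
  [Y' → . Y] has the dot before Y: add [Y → . A num], [Y → . / / /], [Y → . n / num], [Y → .], [Y → . A b num]
  [Y → . A num] has the dot before A: add [A → . n * A], [A → . / n /]
No further items can be added.

I₀ = { [A → . / n /], [A → . n * A], [Y → . / / /], [Y → . A b num], [Y → . A num], [Y → . n / num], [Y → .], [Y' → . Y] }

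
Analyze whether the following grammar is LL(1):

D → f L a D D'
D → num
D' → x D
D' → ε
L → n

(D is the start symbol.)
No. Predict set conflict for D': { 'x' }

A grammar is LL(1) if for each non-terminal N with multiple productions, the predict sets of those productions are pairwise disjoint, where PREDICT(N → α) = (FIRST(α) \ {ε}) ∪ (FOLLOW(N) if α ⇒* ε).

Relevant sets:
  FOLLOW(D') = { $, 'x' }

For D:
  PREDICT(D → f L a D D') = { 'f' }
  PREDICT(D → num) = { 'num' }
For D':
  PREDICT(D' → x D) = { 'x' }
  PREDICT(D' → ε) = { $, 'x' }
L has a single production, so nothing to check there.

Conflict found: Predict set conflict for D': { 'x' }
The grammar is NOT LL(1).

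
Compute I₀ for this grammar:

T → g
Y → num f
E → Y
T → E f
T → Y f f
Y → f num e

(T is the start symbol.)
{ [E → . Y], [T → . E f], [T → . Y f f], [T → . g], [T' → . T], [Y → . f num e], [Y → . num f] }

First, augment the grammar with T' → T
I₀ = CLOSURE({ [T' → . T] }):
  [T' → . T] has the dot before T: add [T → . g], [T → . E f], [T → . Y f f]
  [T → . E f] has the dot before E: add [E → . Y]
  [T → . Y f f] has the dot before Y: add [Y → . num f], [Y → . f num e]
No further items can be added.

I₀ = { [E → . Y], [T → . E f], [T → . Y f f], [T → . g], [T' → . T], [Y → . f num e], [Y → . num f] }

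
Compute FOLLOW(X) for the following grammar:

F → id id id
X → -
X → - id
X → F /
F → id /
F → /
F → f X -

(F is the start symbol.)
To compute FOLLOW(X), find every occurrence of X on a right-hand side N → α X β: add FIRST(β) \ {ε}, and if β is empty or nullable also add FOLLOW(N). Iterate to a fixed point.

In F → f X -: X is followed by '-', add FIRST('-') \ {ε} = { '-' }

Taking the union: FOLLOW(X) = { '-' }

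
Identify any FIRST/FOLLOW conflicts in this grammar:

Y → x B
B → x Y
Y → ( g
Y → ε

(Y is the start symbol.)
Nullable non-terminals: Y.

Y: nullable alternative(s) Y → ε; FOLLOW(Y) = { $ }
  Y → x B: FIRST \ {ε} = { 'x' } — disjoint from FOLLOW(Y)
  Y → ( g: FIRST \ {ε} = { '(' } — disjoint from FOLLOW(Y)
  Y → ε: FIRST \ {ε} = { } — this is the only nullable alternative, skip

B has no nullable alternative, so no FIRST/FOLLOW check is needed there.

No FIRST/FOLLOW conflicts found.

Answer: No FIRST/FOLLOW conflicts.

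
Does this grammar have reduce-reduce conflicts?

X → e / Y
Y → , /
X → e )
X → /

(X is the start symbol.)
No reduce-reduce conflicts

Augment with X' → X and build the canonical LR(0) collection (I0 = CLOSURE({[X' → . X]}), then GOTO on every symbol after a dot until no new states appear). It has 9 states:
  I0: { [X → . /], [X → . e )], [X → . e / Y], [X' → . X] }  — shift
  I1: { [X → / .] }  — reduce
  I2: { [X' → X .] }  — accept
  I3: { [X → e . )], [X → e . / Y] }  — shift
  I4: { [X → e ) .] }  — reduce
  I5: { [X → e / . Y], [Y → . , /] }  — shift
  I6: { [Y → , . /] }  — shift
  I7: { [X → e / Y .] }  — reduce
  I8: { [Y → , / .] }  — reduce

No state contains more than one complete item.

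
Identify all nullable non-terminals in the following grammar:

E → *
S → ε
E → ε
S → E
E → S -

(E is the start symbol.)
A non-terminal is nullable if it can derive ε (the empty string): either it has an ε-production, or it has a production whose right-hand side consists entirely of nullable non-terminals.

ε-productions: S → ε, E → ε
So S, E are immediately nullable.
Every non-terminal is now nullable.
Nullable = { 'E', 'S' }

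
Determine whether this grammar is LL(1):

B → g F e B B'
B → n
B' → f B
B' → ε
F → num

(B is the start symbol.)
Relevant sets:
  FOLLOW(B') = { $, 'f' }

For B:
  PREDICT(B → g F e B B') = { 'g' }
  PREDICT(B → n) = { 'n' }
For B':
  PREDICT(B' → f B) = { 'f' }
  PREDICT(B' → ε) = { $, 'f' }
F has a single production, so nothing to check there.

Conflict found: Predict set conflict for B': { 'f' }
The grammar is NOT LL(1).

Answer: No. Predict set conflict for B': { 'f' }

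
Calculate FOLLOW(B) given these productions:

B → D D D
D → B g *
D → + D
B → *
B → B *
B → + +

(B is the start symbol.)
To compute FOLLOW(B), find every occurrence of B on a right-hand side N → α B β: add FIRST(β) \ {ε}, and if β is empty or nullable also add FOLLOW(N). Iterate to a fixed point.

B is the start symbol, so $ ∈ FOLLOW(B).
In D → B g *: B is followed by g '*', add FIRST(g '*') \ {ε} = { 'g' }
In B → B *: B is followed by '*', add FIRST('*') \ {ε} = { '*' }

Taking the union: FOLLOW(B) = { $, '*', 'g' }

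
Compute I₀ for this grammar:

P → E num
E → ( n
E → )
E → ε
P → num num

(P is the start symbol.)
First, augment the grammar with P' → P
I₀ = CLOSURE({ [P' → . P] }):
  [P' → . P] has the dot before P: add [P → . E num], [P → . num num]
  [P → . E num] has the dot before E: add [E → . ( n], [E → . )], [E → .]
No further items can be added.

I₀ = { [E → . ( n], [E → . )], [E → .], [P → . E num], [P → . num num], [P' → . P] }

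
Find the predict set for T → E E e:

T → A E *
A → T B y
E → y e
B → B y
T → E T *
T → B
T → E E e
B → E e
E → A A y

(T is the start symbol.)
{ 'y' }

PREDICT(T → E E e) = (FIRST(RHS) \ {ε}) ∪ (FOLLOW(T) if ε ∈ FIRST(RHS), i.e. RHS ⇒* ε)
FIRST(E) = { 'y' }
FIRST(E E e) = { 'y' }
ε ∉ FIRST(E E e), so FOLLOW(T) is not added.
PREDICT(T → E E e) = { 'y' }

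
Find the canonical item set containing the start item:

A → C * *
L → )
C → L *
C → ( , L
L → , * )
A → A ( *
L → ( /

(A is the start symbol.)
First, augment the grammar with A' → A
I₀ = CLOSURE({ [A' → . A] }):
  [A' → . A] has the dot before A: add [A → . C * *], [A → . A ( *]
  [A → . C * *] has the dot before C: add [C → . L *], [C → . ( , L]
  [C → . L *] has the dot before L: add [L → . )], [L → . , * )], [L → . ( /]
No further items can be added.

I₀ = { [A → . A ( *], [A → . C * *], [A' → . A], [C → . ( , L], [C → . L *], [L → . ( /], [L → . )], [L → . , * )] }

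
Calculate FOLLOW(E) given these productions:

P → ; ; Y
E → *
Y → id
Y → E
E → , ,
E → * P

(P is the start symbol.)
To compute FOLLOW(E), find every occurrence of E on a right-hand side N → α E β: add FIRST(β) \ {ε}, and if β is empty or nullable also add FOLLOW(N). Iterate to a fixed point.

In Y → E: E is at the end, add FOLLOW(Y)

The FOLLOW sets referred to above (computed the same way, to a fixed point):
  FOLLOW(Y) = { $ }

Taking the union: FOLLOW(E) = { $ }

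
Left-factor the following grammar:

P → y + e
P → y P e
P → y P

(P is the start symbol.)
P → y P'
P' → + e
P' → P P''
P'' → e
P'' → ε

Left-factoring transforms A → αβ₁ | αβ₂ into A → αA' and A' → β₁ | β₂
(α is the longest common prefix among the alternatives). Repeat until
no nonterminal has two alternatives with a common prefix.

Round 1: P has alternatives sharing prefix 'y'. Introduce P': P → y P'
  Add: P' → + e
  Add: P' → P e
  Add: P' → P

Round 2: P' has alternatives sharing prefix 'P'. Introduce P'': P' → P P''
  Add: P'' → e
  Add: P'' → ε

No remaining common prefixes — done.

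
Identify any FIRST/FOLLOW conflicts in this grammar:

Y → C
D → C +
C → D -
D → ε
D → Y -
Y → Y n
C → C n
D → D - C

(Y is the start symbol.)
A FIRST/FOLLOW conflict occurs when a non-terminal N has a nullable alternative N → β (β ⇒* ε) and another alternative N → α with FIRST(α) ∩ FOLLOW(N) ≠ ∅: on such a lookahead the parser cannot decide between expanding α and letting N vanish via β.

Nullable non-terminals: D.
FIRST sets used below: FIRST(C) = { '-' }, FIRST(Y) = { '-' }, FIRST(D) = { '-', ε }

D: nullable alternative(s) D → ε; FOLLOW(D) = { '-' }
  D → C +: FIRST \ {ε} = { '-' } — overlaps FOLLOW(D) on { '-' }: CONFLICT
  D → ε: FIRST \ {ε} = { } — this is the only nullable alternative, skip
  D → Y -: FIRST \ {ε} = { '-' } — overlaps FOLLOW(D) on { '-' }: CONFLICT
  D → D - C: FIRST \ {ε} = { '-' } — overlaps FOLLOW(D) on { '-' }: CONFLICT

C, Y have no nullable alternative, so no FIRST/FOLLOW check is needed there.

So the grammar has 3 FIRST/FOLLOW conflicts (marked CONFLICT above).

Answer: Yes. D → C '+' with FOLLOW(D) on { '-' }; D → Y '-' with FOLLOW(D) on { '-' }; D → D '-' C with FOLLOW(D) on { '-' }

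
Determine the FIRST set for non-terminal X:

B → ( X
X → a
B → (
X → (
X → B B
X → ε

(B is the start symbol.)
FIRST sets of the other non-terminals involved (by the same procedure, iterated to a fixed point):
  FIRST(B) = { '(' }

From X → a:
  - a is a terminal: add 'a' and stop
From X → (:
  - '(' is a terminal: add '(' and stop
From X → B B:
  - B is a non-terminal: add FIRST(B) \ {ε} = { '(' }
    B is not nullable, so stop
From X → ε:
  - ε-production, so ε ∈ FIRST(X)

Collecting: FIRST(X) = { '(', 'a', ε }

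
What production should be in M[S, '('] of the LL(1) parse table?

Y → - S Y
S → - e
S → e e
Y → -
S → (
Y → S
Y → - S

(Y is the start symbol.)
To find M[S, '('], we find productions for S where '(' is in the predict set (PREDICT(N → α) = (FIRST(α) \ {ε}) ∪ (FOLLOW(N) if α ⇒* ε)).

S → - e: PREDICT = { '-' }
S → e e: PREDICT = { 'e' }
S → (: PREDICT = { '(' }
  '(' is in predict set, so this production goes in M[S, '(']

M[S, '('] = S → (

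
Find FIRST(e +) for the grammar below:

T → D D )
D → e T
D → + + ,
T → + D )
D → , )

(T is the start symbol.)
To compute FIRST(e +), process the symbols left to right:
Symbol e is a terminal. Add 'e' and stop.
FIRST(e +) = { 'e' }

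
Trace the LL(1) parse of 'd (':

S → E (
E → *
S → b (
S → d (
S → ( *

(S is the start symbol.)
LL(1) parsing maintains a stack (initially the start symbol over $) and the input. At each step: if the stack top is a terminal, match it against the current input token; if it is a non-terminal N, replace it with the RHS of M[N, lookahead] (the unique production whose predict set contains the lookahead).

Stack is shown with the top on the left.

Stack  Input  Action
--------------------
S $    d ( $  output S → d (
d ( $  d ( $  match 'd'
( $    ( $    match '('
$      $      accept

The string is accepted.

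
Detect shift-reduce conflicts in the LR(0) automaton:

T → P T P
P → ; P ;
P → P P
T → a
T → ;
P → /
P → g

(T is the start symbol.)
A shift-reduce conflict occurs when an LR(0) state has both:
  - a complete (reduce) item [A → α .] (dot at the end), and
  - a shift item [B → β . c γ] (dot before a terminal).

Augment with T' → T and build the canonical LR(0) collection (I0 = CLOSURE({[T' → . T]}), then GOTO on every symbol after a dot until no new states appear). It has 14 states:
  I0: { [P → . /], [P → . ; P ;], [P → . P P], [P → . g], [T → . ;], [T → . P T P], [T → . a], [T' → . T] }  — shift
  I1: { [P → / .] }  — reduce
  I2: { [P → . /], [P → . ; P ;], [P → . P P], [P → . g], [P → ; . P ;], [T → ; .] }  — shift, reduce
  I3: { [P → . /], [P → . ; P ;], [P → . P P], [P → . g], [P → P . P], [T → . ;], [T → . P T P], [T → . a], [T → P . T P] }  — shift
  I4: { [T' → T .] }  — accept
  I5: { [T → a .] }  — reduce
  I6: { [P → g .] }  — reduce
  I7: { [P → . /], [P → . ; P ;], [P → . P P], [P → . g], [P → P . P], [P → P P .], [T → . ;], [T → . P T P], [T → . a], [T → P . T P] }  — shift, reduce
  I8: { [P → . /], [P → . ; P ;], [P → . P P], [P → . g], [T → P T . P] }  — shift
  I9: { [P → . /], [P → . ; P ;], [P → . P P], [P → . g], [P → ; . P ;] }  — shift
  I10: { [P → . /], [P → . ; P ;], [P → . P P], [P → . g], [P → P . P], [T → P T P .] }  — shift, reduce
  I11: { [P → . /], [P → . ; P ;], [P → . P P], [P → . g], [P → P . P], [P → P P .] }  — shift, reduce
  I12: { [P → . /], [P → . ; P ;], [P → . P P], [P → . g], [P → ; P . ;], [P → P . P] }  — shift
  I13: { [P → . /], [P → . ; P ;], [P → . P P], [P → . g], [P → ; . P ;], [P → ; P ; .] }  — shift, reduce

I2 contains reduce item [T → ; .] and shift items [P → . /], [P → . ; P ;], [P → . g] — shift-reduce conflict.
I7 contains reduce item [P → P P .] and shift items [P → . /], [P → . ; P ;], [P → . g], [T → . ;], [T → . a] — shift-reduce conflict.
I10 contains reduce item [T → P T P .] and shift items [P → . /], [P → . ; P ;], [P → . g] — shift-reduce conflict.
I11 contains reduce item [P → P P .] and shift items [P → . /], [P → . ; P ;], [P → . g] — shift-reduce conflict.
I13 contains reduce item [P → ; P ; .] and shift items [P → . /], [P → . ; P ;], [P → . g] — shift-reduce conflict.

Answer: Yes — I2: [T → ; .] vs [P → . /]; I7: [P → P P .] vs [P → . /]; I10: [T → P T P .] vs [P → . /]; I11: [P → P P .] vs [P → . /]; I13: [P → ; P ; .] vs [P → . /]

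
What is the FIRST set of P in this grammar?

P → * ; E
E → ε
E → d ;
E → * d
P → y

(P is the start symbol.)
To compute FIRST(P), examine every production with P on the left-hand side, reading each right-hand side left to right until a non-nullable symbol is reached.

From P → * ; E:
  - '*' is a terminal: add '*' and stop
From P → y:
  - y is a terminal: add 'y' and stop

Collecting: FIRST(P) = { '*', 'y' }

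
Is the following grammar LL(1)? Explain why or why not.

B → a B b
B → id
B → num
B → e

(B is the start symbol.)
Yes, the grammar is LL(1).

For B:
  PREDICT(B → a B b) = { 'a' }
  PREDICT(B → id) = { 'id' }
  PREDICT(B → num) = { 'num' }
  PREDICT(B → e) = { 'e' }

All predict sets are disjoint. The grammar IS LL(1).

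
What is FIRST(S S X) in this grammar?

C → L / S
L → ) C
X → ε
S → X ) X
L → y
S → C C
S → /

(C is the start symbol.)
FIRST sets of the non-terminals involved (from the grammar, by fixed-point iteration):
  FIRST(S) = { ')', '/', 'y' }

To compute FIRST(S S X), process the symbols left to right:
Symbol S is a non-terminal. Add FIRST(S) \ {ε} = { ')', '/', 'y' }
S is not nullable (ε ∉ FIRST(S)), so stop here.
FIRST(S S X) = { ')', '/', 'y' }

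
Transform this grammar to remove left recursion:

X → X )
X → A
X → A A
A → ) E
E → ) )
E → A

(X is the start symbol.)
X is directly left-recursive. The standard transformation for
  A → A α₁ | ... | A α_m | β₁ | ... | β_n
is
  A  → β₁ A' | ... | β_n A'
  A' → α₁ A' | ... | α_m A' | ε

X → A becomes X → A X'
X → A A becomes X → A A X'
X → X ) becomes X' → ) X'
Add X' → ε

Productions for other non-terminals are unchanged:
  A → ) E
  E → ) )
  E → A

Resulting grammar:
X → A X'
X → A A X'
X' → ) X'
X' → ε
A → ) E
E → ) )
E → A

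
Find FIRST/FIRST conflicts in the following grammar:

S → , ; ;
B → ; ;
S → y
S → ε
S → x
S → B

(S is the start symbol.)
No FIRST/FIRST conflicts.

A FIRST/FIRST conflict occurs when two productions N → α and N → β for the same non-terminal have FIRST(α) ∩ FIRST(β) ≠ ∅ (with ε ∈ FIRST of a nullable right-hand side, so two nullable alternatives also conflict).

FIRST sets of the non-terminals at (or reachable through a nullable prefix from) the front of some alternative:
  FIRST(B) = { ';' }

Productions for S:
  S → , ; ;: FIRST = { ',' }
  S → y: FIRST = { 'y' }
  S → ε: FIRST = { ε }
  S → x: FIRST = { 'x' }
  S → B: FIRST = { ';' }
B has only one production, so no FIRST/FIRST conflict is possible there.

All alternatives of each non-terminal have pairwise disjoint FIRST sets.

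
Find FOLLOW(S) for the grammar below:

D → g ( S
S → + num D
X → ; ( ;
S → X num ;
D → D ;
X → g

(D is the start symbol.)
In D → g ( S: S is at the end, add FOLLOW(D)

The FOLLOW sets referred to above (computed the same way, to a fixed point):
  FOLLOW(D) = { $, ';' }

Taking the union: FOLLOW(S) = { $, ';' }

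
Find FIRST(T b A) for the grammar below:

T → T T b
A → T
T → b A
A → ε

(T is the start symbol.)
{ 'b' }

FIRST sets of the non-terminals involved (from the grammar, by fixed-point iteration):
  FIRST(T) = { 'b' }

To compute FIRST(T b A), process the symbols left to right:
Symbol T is a non-terminal. Add FIRST(T) \ {ε} = { 'b' }
T is not nullable (ε ∉ FIRST(T)), so stop here.
FIRST(T b A) = { 'b' }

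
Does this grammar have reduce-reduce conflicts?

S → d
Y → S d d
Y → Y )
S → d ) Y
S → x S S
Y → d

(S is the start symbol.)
Augment with S' → S and build the canonical LR(0) collection (I0 = CLOSURE({[S' → . S]}), then GOTO on every symbol after a dot until no new states appear). It has 13 states:
  I0: { [S → . d ) Y], [S → . d], [S → . x S S], [S' → . S] }  — shift
  I1: { [S' → S .] }  — accept
  I2: { [S → d . ) Y], [S → d .] }  — shift, reduce
  I3: { [S → . d ) Y], [S → . d], [S → . x S S], [S → x . S S] }  — shift
  I4: { [S → . d ) Y], [S → . d], [S → . x S S], [S → x S . S] }  — shift
  I5: { [S → x S S .] }  — reduce
  I6: { [S → . d ) Y], [S → . d], [S → . x S S], [S → d ) . Y], [Y → . S d d], [Y → . Y )], [Y → . d] }  — shift
  I7: { [Y → S . d d] }  — shift
  I8: { [S → d ) Y .], [Y → Y . )] }  — shift, reduce
  I9: { [S → d . ) Y], [S → d .], [Y → d .] }  — shift, 2 reduces
  I10: { [Y → Y ) .] }  — reduce
  I11: { [Y → S d . d] }  — shift
  I12: { [Y → S d d .] }  — reduce

I9 contains complete items [S → d .], [Y → d .] — reduce-reduce conflict.

Answer: Yes — I9: [S → d .] vs [Y → d .]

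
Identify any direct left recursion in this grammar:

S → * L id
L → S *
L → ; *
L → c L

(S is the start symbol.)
Direct left recursion occurs when N → N α for some non-terminal N (the right-hand side begins with the left-hand side itself).

S → * L id: starts with '*'
L → S *: starts with S
L → ; *: starts with ';'
L → c L: starts with c

No direct left recursion found.

Answer: No direct left recursion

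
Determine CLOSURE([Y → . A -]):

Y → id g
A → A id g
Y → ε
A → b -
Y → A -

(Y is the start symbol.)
{ [A → . A id g], [A → . b -], [Y → . A -] }

To compute CLOSURE, for each item [A → α.Bβ] where B is a non-terminal, add [B → .γ] for all productions B → γ; repeat for the newly added items until nothing changes.

Start with: [Y → . A -]
  [Y → . A -] has the dot before A: add [A → . A id g], [A → . b -]
No further items can be added.

CLOSURE = { [A → . A id g], [A → . b -], [Y → . A -] }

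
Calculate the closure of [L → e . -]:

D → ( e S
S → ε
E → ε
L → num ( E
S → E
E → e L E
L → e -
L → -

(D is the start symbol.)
{ [L → e . -] }

Start with: [L → e . -]
The dot precedes the terminal '-', so nothing is added.

CLOSURE = { [L → e . -] }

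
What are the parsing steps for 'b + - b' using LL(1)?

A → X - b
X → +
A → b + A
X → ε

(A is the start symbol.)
Stack is shown with the top on the left.

Stack    Input      Action
--------------------------
A $      b + - b $  output A → b + A
b + A $  b + - b $  match 'b'
+ A $    + - b $    match '+'
A $      - b $      output A → X - b
X - b $  - b $      output X → ε
- b $    - b $      match '-'
b $      b $        match 'b'
$        $          accept

The string is accepted.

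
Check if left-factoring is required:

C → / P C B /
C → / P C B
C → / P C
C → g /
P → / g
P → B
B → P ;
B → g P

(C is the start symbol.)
Yes, C has productions with common prefix '/ P C'

Left-factoring is needed when two productions for the same non-terminal
share a common prefix on the right-hand side.

Productions for C:
  C → / P C B /
  C → / P C B
  C → / P C
  C → g /
Productions for P:
  P → / g
  P → B
Productions for B:
  B → P ;
  B → g P

Found common prefix '/ P C' in productions for C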